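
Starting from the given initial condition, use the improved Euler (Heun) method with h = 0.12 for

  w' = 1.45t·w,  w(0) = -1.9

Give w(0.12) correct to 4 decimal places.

-1.9198

Heun: k1 = f(t_n, w_n); k2 = f(t_n + h, w_n + h·k1); w_{n+1} = w_n + (h/2)·(k1 + k2).
t=0.000000, w=-1.900000:
  k1 = f(0.000000, -1.900000) = 0.000000
  k2 = f(0.120000, -1.900000) = -0.330600
  w ← -1.900000 + (0.12/2)·(0.000000 + (-0.330600)) = -1.919836
w(0.12) ≈ -1.9198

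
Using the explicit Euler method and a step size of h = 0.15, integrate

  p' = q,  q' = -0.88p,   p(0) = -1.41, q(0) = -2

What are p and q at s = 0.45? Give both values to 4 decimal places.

-2.2203, -1.3265

Euler on (p,q): p_{n+1} = p_n + h·p', q_{n+1} = q_n + h·q'.
0.000000: (-1.410000, -2.000000); f=(-2.000000, 1.240800) → (-1.710000, -1.813880)
0.150000: (-1.710000, -1.813880); f=(-1.813880, 1.504800) → (-1.982082, -1.588160)
0.300000: (-1.982082, -1.588160); f=(-1.588160, 1.744232) → (-2.220306, -1.326525)
(p(0.45), q(0.45)) ≈ (-2.2203, -1.3265)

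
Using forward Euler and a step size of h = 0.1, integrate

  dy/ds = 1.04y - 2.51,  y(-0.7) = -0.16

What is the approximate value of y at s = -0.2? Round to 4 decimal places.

-1.8070

Euler: y_{n+1} = y_n + h·f(s_n, y_n).
s=-0.700000, y=-0.160000: f=-2.676400 → y ← -0.160000 + 0.1·(-2.676400) = -0.427640
s=-0.600000, y=-0.427640: f=-2.954746 → y ← -0.427640 + 0.1·(-2.954746) = -0.723115
s=-0.500000, y=-0.723115: f=-3.262039 → y ← -0.723115 + 0.1·(-3.262039) = -1.049318
s=-0.400000, y=-1.049318: f=-3.601291 → y ← -1.049318 + 0.1·(-3.601291) = -1.409448
s=-0.300000, y=-1.409448: f=-3.975825 → y ← -1.409448 + 0.1·(-3.975825) = -1.807030
y(-0.2) ≈ -1.8070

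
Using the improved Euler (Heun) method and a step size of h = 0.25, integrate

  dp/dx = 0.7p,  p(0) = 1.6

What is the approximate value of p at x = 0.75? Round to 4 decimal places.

Heun: k1 = f(x_n, p_n); k2 = f(x_n + h, p_n + h·k1); p_{n+1} = p_n + (h/2)·(k1 + k2).
x=0.000000, p=1.600000:
  k1 = f(0.000000, 1.600000) = 1.120000
  k2 = f(0.250000, 1.880000) = 1.316000
  p ← 1.600000 + (0.25/2)·(1.120000 + 1.316000) = 1.904500
x=0.250000, p=1.904500:
  k1 = f(0.250000, 1.904500) = 1.333150
  k2 = f(0.500000, 2.237788) = 1.566451
  p ← 1.904500 + (0.25/2)·(1.333150 + 1.566451) = 2.266950
x=0.500000, p=2.266950:
  k1 = f(0.500000, 2.266950) = 1.586865
  k2 = f(0.750000, 2.663666) = 1.864567
  p ← 2.266950 + (0.25/2)·(1.586865 + 1.864567) = 2.698379
p(0.75) ≈ 2.6984

2.6984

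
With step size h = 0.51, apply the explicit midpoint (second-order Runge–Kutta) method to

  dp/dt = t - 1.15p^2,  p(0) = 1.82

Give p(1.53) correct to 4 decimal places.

Midpoint: k1 = f(t_n, p_n); k2 = f(t_n + h/2, p_n + (h/2)·k1); p_{n+1} = p_n + h·k2.
t=0.000000, p=1.820000:
  k1 = f(0.000000, 1.820000) = -3.809260
  k2 = f(0.255000, 0.848639) = -0.573216
  p ← 1.820000 + 0.51·(-0.573216) = 1.527660
t=0.510000, p=1.527660:
  k1 = f(0.510000, 1.527660) = -2.173807
  k2 = f(0.765000, 0.973339) = -0.324498
  p ← 1.527660 + 0.51·(-0.324498) = 1.362166
t=1.020000, p=1.362166:
  k1 = f(1.020000, 1.362166) = -1.113821
  k2 = f(1.275000, 1.078142) = -0.061748
  p ← 1.362166 + 0.51·(-0.061748) = 1.330675
p(1.53) ≈ 1.3307

1.3307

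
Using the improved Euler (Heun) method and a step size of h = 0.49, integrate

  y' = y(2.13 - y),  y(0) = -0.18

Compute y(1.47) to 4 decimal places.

-13.4069

Heun: k1 = f(t_n, y_n); k2 = f(t_n + h, y_n + h·k1); y_{n+1} = y_n + (h/2)·(k1 + k2).
t=0.000000, y=-0.180000:
  k1 = f(0.000000, -0.180000) = -0.415800
  k2 = f(0.490000, -0.383742) = -0.964628
  y ← -0.180000 + (0.49/2)·(-0.415800 + (-0.964628)) = -0.518205
t=0.490000, y=-0.518205:
  k1 = f(0.490000, -0.518205) = -1.372313
  k2 = f(0.980000, -1.190638) = -3.953679
  y ← -0.518205 + (0.49/2)·(-1.372313 + (-3.953679)) = -1.823073
t=0.980000, y=-1.823073:
  k1 = f(0.980000, -1.823073) = -7.206741
  k2 = f(1.470000, -5.354376) = -40.074162
  y ← -1.823073 + (0.49/2)·(-7.206741 + (-40.074162)) = -13.406894
y(1.47) ≈ -13.4069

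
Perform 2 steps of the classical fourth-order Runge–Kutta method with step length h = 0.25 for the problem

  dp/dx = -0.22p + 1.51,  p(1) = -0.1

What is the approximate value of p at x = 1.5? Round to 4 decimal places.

0.6254

RK4: k1 = f(x_n, p_n); k2 = f(x_n + h/2, p_n + (h/2)·k1); k3 = f(x_n + h/2, p_n + (h/2)·k2); k4 = f(x_n + h, p_n + h·k3); p_{n+1} = p_n + (h/6)·(k1 + 2k2 + 2k3 + k4).
x=1.000000, p=-0.100000:
  k1 = f(1.000000, -0.100000) = 1.532000
  k2 = f(1.125000, 0.091500) = 1.489870
  k3 = f(1.125000, 0.086234) = 1.491029
  k4 = f(1.250000, 0.272757) = 1.449993
  p ← -0.100000 + (0.25/6)·(k1 + 2k2 + 2k3 + k4) = 0.272658
x=1.250000, p=0.272658:
  k1 = f(1.250000, 0.272658) = 1.450015
  k2 = f(1.375000, 0.453910) = 1.410140
  k3 = f(1.375000, 0.448925) = 1.411236
  k4 = f(1.500000, 0.625467) = 1.372397
  p ← 0.272658 + (0.25/6)·(k1 + 2k2 + 2k3 + k4) = 0.625373
p(1.5) ≈ 0.6254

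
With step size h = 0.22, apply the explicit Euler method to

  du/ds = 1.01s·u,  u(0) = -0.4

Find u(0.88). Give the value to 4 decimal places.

Euler: u_{n+1} = u_n + h·f(s_n, u_n).
s=0.000000, u=-0.400000: f=0.000000 → u ← -0.400000 + 0.22·0.000000 = -0.400000
s=0.220000, u=-0.400000: f=-0.088880 → u ← -0.400000 + 0.22·(-0.088880) = -0.419554
s=0.440000, u=-0.419554: f=-0.186450 → u ← -0.419554 + 0.22·(-0.186450) = -0.460573
s=0.660000, u=-0.460573: f=-0.307018 → u ← -0.460573 + 0.22·(-0.307018) = -0.528116
u(0.88) ≈ -0.5281

-0.5281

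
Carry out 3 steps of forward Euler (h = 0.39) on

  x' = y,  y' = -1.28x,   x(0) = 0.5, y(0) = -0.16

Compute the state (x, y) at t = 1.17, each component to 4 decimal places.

Euler on (x,y): x_{n+1} = x_n + h·x', y_{n+1} = y_n + h·y'.
0.000000: (0.500000, -0.160000); f=(-0.160000, -0.640000) → (0.437600, -0.409600)
0.390000: (0.437600, -0.409600); f=(-0.409600, -0.560128) → (0.277856, -0.628050)
0.780000: (0.277856, -0.628050); f=(-0.628050, -0.355656) → (0.032917, -0.766756)
(x(1.17), y(1.17)) ≈ (0.0329, -0.7668)

0.0329, -0.7668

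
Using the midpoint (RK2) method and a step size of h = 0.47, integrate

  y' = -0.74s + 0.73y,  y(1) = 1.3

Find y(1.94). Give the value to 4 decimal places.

Midpoint: k1 = f(s_n, y_n); k2 = f(s_n + h/2, y_n + (h/2)·k1); y_{n+1} = y_n + h·k2.
s=1.000000, y=1.300000:
  k1 = f(1.000000, 1.300000) = 0.209000
  k2 = f(1.235000, 1.349115) = 0.070954
  y ← 1.300000 + 0.47·0.070954 = 1.333348
s=1.470000, y=1.333348:
  k1 = f(1.470000, 1.333348) = -0.114456
  k2 = f(1.705000, 1.306451) = -0.307991
  y ← 1.333348 + 0.47·(-0.307991) = 1.188593
y(1.94) ≈ 1.1886

1.1886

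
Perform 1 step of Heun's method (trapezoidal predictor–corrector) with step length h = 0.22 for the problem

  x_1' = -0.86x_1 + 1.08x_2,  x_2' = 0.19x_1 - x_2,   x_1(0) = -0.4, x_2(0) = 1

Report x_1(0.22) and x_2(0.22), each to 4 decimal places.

Heun on (x_1,x_2): k1 = f(t_n, state_n); k2 = f(t_n + h, state_n + h·k1); state_{n+1} = state_n + (h/2)·(k1 + k2).
0.000000: (-0.400000, 1.000000)
  k1 = (1.424000, -1.076000)
  predictor → (-0.086720, 0.763280)
  k2 = (0.898922, -0.779757)
  → (-0.144479, 0.795867)
(x_1(0.22), x_2(0.22)) ≈ (-0.1445, 0.7959)

-0.1445, 0.7959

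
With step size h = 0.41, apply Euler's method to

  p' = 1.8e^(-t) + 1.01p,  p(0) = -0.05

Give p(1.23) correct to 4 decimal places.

Euler: p_{n+1} = p_n + h·f(t_n, p_n).
t=0.000000, p=-0.050000: f=1.749500 → p ← -0.050000 + 0.41·1.749500 = 0.667295
t=0.410000, p=0.667295: f=1.868538 → p ← 0.667295 + 0.41·1.868538 = 1.433396
t=0.820000, p=1.433396: f=2.240507 → p ← 1.433396 + 0.41·2.240507 = 2.352003
p(1.23) ≈ 2.3520

2.3520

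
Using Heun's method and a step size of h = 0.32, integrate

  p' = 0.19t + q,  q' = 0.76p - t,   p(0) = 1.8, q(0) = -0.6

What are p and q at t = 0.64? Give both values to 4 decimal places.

Heun on (p,q): k1 = f(t_n, state_n); k2 = f(t_n + h, state_n + h·k1); state_{n+1} = state_n + (h/2)·(k1 + k2).
0.000000: (1.800000, -0.600000)
  k1 = (-0.600000, 1.368000)
  predictor → (1.608000, -0.162240)
  k2 = (-0.101440, 0.902080)
  → (1.687770, -0.236787)
0.320000: (1.687770, -0.236787)
  k1 = (-0.175987, 0.962705)
  predictor → (1.631454, 0.071278)
  k2 = (0.192878, 0.599905)
  → (1.690472, 0.013230)
(p(0.64), q(0.64)) ≈ (1.6905, 0.0132)

1.6905, 0.0132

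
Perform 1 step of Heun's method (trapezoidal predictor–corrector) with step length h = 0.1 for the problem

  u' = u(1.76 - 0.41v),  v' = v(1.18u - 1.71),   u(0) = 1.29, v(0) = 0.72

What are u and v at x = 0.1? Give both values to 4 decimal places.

1.4932, 0.7145

Heun on (u,v): k1 = f(x_n, state_n); k2 = f(x_n + h, state_n + h·k1); state_{n+1} = state_n + (h/2)·(k1 + k2).
0.000000: (1.290000, 0.720000)
  k1 = (1.889592, -0.135216)
  predictor → (1.478959, 0.706478)
  k2 = (2.174579, 0.024848)
  → (1.493209, 0.714482)
(u(0.1), v(0.1)) ≈ (1.4932, 0.7145)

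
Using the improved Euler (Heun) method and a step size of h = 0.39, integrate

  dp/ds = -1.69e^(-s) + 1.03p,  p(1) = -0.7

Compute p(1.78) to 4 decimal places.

Heun: k1 = f(s_n, p_n); k2 = f(s_n + h, p_n + h·k1); p_{n+1} = p_n + (h/2)·(k1 + k2).
s=1.000000, p=-0.700000:
  k1 = f(1.000000, -0.700000) = -1.342716
  k2 = f(1.390000, -1.223659) = -1.681306
  p ← -0.700000 + (0.39/2)·(-1.342716 + (-1.681306)) = -1.289684
s=1.390000, p=-1.289684:
  k1 = f(1.390000, -1.289684) = -1.749312
  k2 = f(1.780000, -1.971916) = -2.316072
  p ← -1.289684 + (0.39/2)·(-1.749312 + (-2.316072)) = -2.082434
p(1.78) ≈ -2.0824

-2.0824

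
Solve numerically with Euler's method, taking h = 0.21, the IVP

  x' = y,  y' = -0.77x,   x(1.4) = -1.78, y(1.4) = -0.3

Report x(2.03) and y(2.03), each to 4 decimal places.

Euler on (x,y): x_{n+1} = x_n + h·x', y_{n+1} = y_n + h·y'.
1.400000: (-1.780000, -0.300000); f=(-0.300000, 1.370600) → (-1.843000, -0.012174)
1.610000: (-1.843000, -0.012174); f=(-0.012174, 1.419110) → (-1.845557, 0.285839)
1.820000: (-1.845557, 0.285839); f=(0.285839, 1.421079) → (-1.785530, 0.584266)
(x(2.03), y(2.03)) ≈ (-1.7855, 0.5843)

-1.7855, 0.5843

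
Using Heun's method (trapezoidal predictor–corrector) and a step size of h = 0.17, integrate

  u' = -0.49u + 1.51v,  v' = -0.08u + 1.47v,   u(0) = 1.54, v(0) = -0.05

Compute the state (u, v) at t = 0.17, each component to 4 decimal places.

Heun on (u,v): k1 = f(t_n, state_n); k2 = f(t_n + h, state_n + h·k1); state_{n+1} = state_n + (h/2)·(k1 + k2).
0.000000: (1.540000, -0.050000)
  k1 = (-0.830100, -0.196700)
  predictor → (1.398883, -0.083439)
  k2 = (-0.811446, -0.234566)
  → (1.400469, -0.086658)
(u(0.17), v(0.17)) ≈ (1.4005, -0.0867)

1.4005, -0.0867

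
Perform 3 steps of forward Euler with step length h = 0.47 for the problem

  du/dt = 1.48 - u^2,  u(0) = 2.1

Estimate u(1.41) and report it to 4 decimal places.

1.2219

Euler: u_{n+1} = u_n + h·f(t_n, u_n).
t=0.000000, u=2.100000: f=-2.930000 → u ← 2.100000 + 0.47·(-2.930000) = 0.722900
t=0.470000, u=0.722900: f=0.957416 → u ← 0.722900 + 0.47·0.957416 = 1.172885
t=0.940000, u=1.172885: f=0.104340 → u ← 1.172885 + 0.47·0.104340 = 1.221925
u(1.41) ≈ 1.2219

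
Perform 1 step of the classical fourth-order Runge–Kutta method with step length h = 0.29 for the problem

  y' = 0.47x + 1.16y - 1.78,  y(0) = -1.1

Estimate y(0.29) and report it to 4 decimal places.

-2.1313

RK4: k1 = f(x_n, y_n); k2 = f(x_n + h/2, y_n + (h/2)·k1); k3 = f(x_n + h/2, y_n + (h/2)·k2); k4 = f(x_n + h, y_n + h·k3); y_{n+1} = y_n + (h/6)·(k1 + 2k2 + 2k3 + k4).
x=0.000000, y=-1.100000:
  k1 = f(0.000000, -1.100000) = -3.056000
  k2 = f(0.145000, -1.543120) = -3.501869
  k3 = f(0.145000, -1.607771) = -3.576864
  k4 = f(0.290000, -2.137291) = -4.122957
  y ← -1.100000 + (0.29/6)·(k1 + 2k2 + 2k3 + k4) = -2.131261
y(0.29) ≈ -2.1313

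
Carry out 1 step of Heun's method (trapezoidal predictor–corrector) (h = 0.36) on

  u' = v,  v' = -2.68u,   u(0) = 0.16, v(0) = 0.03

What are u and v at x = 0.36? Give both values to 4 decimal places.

Heun on (u,v): k1 = f(x_n, state_n); k2 = f(x_n + h, state_n + h·k1); state_{n+1} = state_n + (h/2)·(k1 + k2).
0.000000: (0.160000, 0.030000)
  k1 = (0.030000, -0.428800)
  predictor → (0.170800, -0.124368)
  k2 = (-0.124368, -0.457744)
  → (0.143014, -0.129578)
(u(0.36), v(0.36)) ≈ (0.1430, -0.1296)

0.1430, -0.1296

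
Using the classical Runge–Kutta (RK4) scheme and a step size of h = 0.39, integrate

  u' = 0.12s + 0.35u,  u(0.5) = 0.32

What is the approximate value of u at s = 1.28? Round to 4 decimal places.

RK4: k1 = f(s_n, u_n); k2 = f(s_n + h/2, u_n + (h/2)·k1); k3 = f(s_n + h/2, u_n + (h/2)·k2); k4 = f(s_n + h, u_n + h·k3); u_{n+1} = u_n + (h/6)·(k1 + 2k2 + 2k3 + k4).
s=0.500000, u=0.320000:
  k1 = f(0.500000, 0.320000) = 0.172000
  k2 = f(0.695000, 0.353540) = 0.207139
  k3 = f(0.695000, 0.360392) = 0.209537
  k4 = f(0.890000, 0.401720) = 0.247402
  u ← 0.320000 + (0.39/6)·(k1 + 2k2 + 2k3 + k4) = 0.401429
s=0.890000, u=0.401429:
  k1 = f(0.890000, 0.401429) = 0.247300
  k2 = f(1.085000, 0.449653) = 0.287578
  k3 = f(1.085000, 0.457507) = 0.290327
  k4 = f(1.280000, 0.514657) = 0.333730
  u ← 0.401429 + (0.39/6)·(k1 + 2k2 + 2k3 + k4) = 0.514324
u(1.28) ≈ 0.5143

0.5143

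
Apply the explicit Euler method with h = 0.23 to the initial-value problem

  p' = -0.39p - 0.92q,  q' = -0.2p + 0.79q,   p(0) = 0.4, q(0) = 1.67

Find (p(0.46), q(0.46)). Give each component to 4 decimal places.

Euler on (p,q): p_{n+1} = p_n + h·p', q_{n+1} = q_n + h·q'.
0.000000: (0.400000, 1.670000); f=(-1.692400, 1.239300) → (0.010748, 1.955039)
0.230000: (0.010748, 1.955039); f=(-1.802828, 1.542331) → (-0.403902, 2.309775)
(p(0.46), q(0.46)) ≈ (-0.4039, 2.3098)

-0.4039, 2.3098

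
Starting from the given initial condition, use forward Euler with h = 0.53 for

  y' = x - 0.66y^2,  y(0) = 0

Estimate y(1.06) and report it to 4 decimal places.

0.2809

Euler: y_{n+1} = y_n + h·f(x_n, y_n).
x=0.000000, y=0.000000: f=0.000000 → y ← 0.000000 + 0.53·0.000000 = 0.000000
x=0.530000, y=0.000000: f=0.530000 → y ← 0.000000 + 0.53·0.530000 = 0.280900
y(1.06) ≈ 0.2809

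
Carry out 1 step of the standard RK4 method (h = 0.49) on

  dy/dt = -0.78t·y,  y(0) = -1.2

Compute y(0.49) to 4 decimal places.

-1.0927

RK4: k1 = f(t_n, y_n); k2 = f(t_n + h/2, y_n + (h/2)·k1); k3 = f(t_n + h/2, y_n + (h/2)·k2); k4 = f(t_n + h, y_n + h·k3); y_{n+1} = y_n + (h/6)·(k1 + 2k2 + 2k3 + k4).
t=0.000000, y=-1.200000:
  k1 = f(0.000000, -1.200000) = 0.000000
  k2 = f(0.245000, -1.200000) = 0.229320
  k3 = f(0.245000, -1.143817) = 0.218583
  k4 = f(0.490000, -1.092894) = 0.417704
  y ← -1.200000 + (0.49/6)·(k1 + 2k2 + 2k3 + k4) = -1.092730
y(0.49) ≈ -1.0927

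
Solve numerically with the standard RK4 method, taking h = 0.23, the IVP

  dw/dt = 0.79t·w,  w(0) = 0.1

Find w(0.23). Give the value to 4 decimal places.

RK4: k1 = f(t_n, w_n); k2 = f(t_n + h/2, w_n + (h/2)·k1); k3 = f(t_n + h/2, w_n + (h/2)·k2); k4 = f(t_n + h, w_n + h·k3); w_{n+1} = w_n + (h/6)·(k1 + 2k2 + 2k3 + k4).
t=0.000000, w=0.100000:
  k1 = f(0.000000, 0.100000) = 0.000000
  k2 = f(0.115000, 0.100000) = 0.009085
  k3 = f(0.115000, 0.101045) = 0.009180
  k4 = f(0.230000, 0.102111) = 0.018554
  w ← 0.100000 + (0.23/6)·(k1 + 2k2 + 2k3 + k4) = 0.102112
w(0.23) ≈ 0.1021

0.1021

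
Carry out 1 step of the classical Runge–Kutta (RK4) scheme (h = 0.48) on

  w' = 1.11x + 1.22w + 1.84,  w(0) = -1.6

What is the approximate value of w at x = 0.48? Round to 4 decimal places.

-1.5165

RK4: k1 = f(x_n, w_n); k2 = f(x_n + h/2, w_n + (h/2)·k1); k3 = f(x_n + h/2, w_n + (h/2)·k2); k4 = f(x_n + h, w_n + h·k3); w_{n+1} = w_n + (h/6)·(k1 + 2k2 + 2k3 + k4).
x=0.000000, w=-1.600000:
  k1 = f(0.000000, -1.600000) = -0.112000
  k2 = f(0.240000, -1.626880) = 0.121606
  k3 = f(0.240000, -1.570814) = 0.190006
  k4 = f(0.480000, -1.508797) = 0.532068
  w ← -1.600000 + (0.48/6)·(k1 + 2k2 + 2k3 + k4) = -1.516537
w(0.48) ≈ -1.5165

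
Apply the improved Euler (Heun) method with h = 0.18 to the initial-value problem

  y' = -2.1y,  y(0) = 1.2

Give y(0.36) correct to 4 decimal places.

Heun: k1 = f(t_n, y_n); k2 = f(t_n + h, y_n + h·k1); y_{n+1} = y_n + (h/2)·(k1 + k2).
t=0.000000, y=1.200000:
  k1 = f(0.000000, 1.200000) = -2.520000
  k2 = f(0.180000, 0.746400) = -1.567440
  y ← 1.200000 + (0.18/2)·(-2.520000 + (-1.567440)) = 0.832130
t=0.180000, y=0.832130:
  k1 = f(0.180000, 0.832130) = -1.747474
  k2 = f(0.360000, 0.517585) = -1.086929
  y ← 0.832130 + (0.18/2)·(-1.747474 + (-1.086929)) = 0.577034
y(0.36) ≈ 0.5770

0.5770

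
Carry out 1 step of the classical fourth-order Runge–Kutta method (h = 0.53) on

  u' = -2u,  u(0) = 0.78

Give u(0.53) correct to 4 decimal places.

RK4: k1 = f(s_n, u_n); k2 = f(s_n + h/2, u_n + (h/2)·k1); k3 = f(s_n + h/2, u_n + (h/2)·k2); k4 = f(s_n + h, u_n + h·k3); u_{n+1} = u_n + (h/6)·(k1 + 2k2 + 2k3 + k4).
s=0.000000, u=0.780000:
  k1 = f(0.000000, 0.780000) = -1.560000
  k2 = f(0.265000, 0.366600) = -0.733200
  k3 = f(0.265000, 0.585702) = -1.171404
  k4 = f(0.530000, 0.159156) = -0.318312
  u ← 0.780000 + (0.53/6)·(k1 + 2k2 + 2k3 + k4) = 0.277602
u(0.53) ≈ 0.2776

0.2776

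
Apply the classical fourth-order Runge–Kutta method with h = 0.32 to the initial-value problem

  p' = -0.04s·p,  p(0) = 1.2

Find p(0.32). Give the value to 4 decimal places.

1.1975

RK4: k1 = f(s_n, p_n); k2 = f(s_n + h/2, p_n + (h/2)·k1); k3 = f(s_n + h/2, p_n + (h/2)·k2); k4 = f(s_n + h, p_n + h·k3); p_{n+1} = p_n + (h/6)·(k1 + 2k2 + 2k3 + k4).
s=0.000000, p=1.200000:
  k1 = f(0.000000, 1.200000) = 0.000000
  k2 = f(0.160000, 1.200000) = -0.007680
  k3 = f(0.160000, 1.198771) = -0.007672
  k4 = f(0.320000, 1.197545) = -0.015329
  p ← 1.200000 + (0.32/6)·(k1 + 2k2 + 2k3 + k4) = 1.197545
p(0.32) ≈ 1.1975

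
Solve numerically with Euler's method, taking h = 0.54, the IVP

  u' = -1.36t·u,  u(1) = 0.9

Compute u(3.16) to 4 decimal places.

Euler: u_{n+1} = u_n + h·f(t_n, u_n).
t=1.000000, u=0.900000: f=-1.224000 → u ← 0.900000 + 0.54·(-1.224000) = 0.239040
t=1.540000, u=0.239040: f=-0.500645 → u ← 0.239040 + 0.54·(-0.500645) = -0.031309
t=2.080000, u=-0.031309: f=0.088565 → u ← -0.031309 + 0.54·0.088565 = 0.016517
t=2.620000, u=0.016517: f=-0.058853 → u ← 0.016517 + 0.54·(-0.058853) = -0.015264
u(3.16) ≈ -0.0153

-0.0153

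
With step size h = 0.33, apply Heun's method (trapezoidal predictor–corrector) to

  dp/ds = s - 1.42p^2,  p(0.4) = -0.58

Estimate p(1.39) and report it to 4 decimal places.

-0.0197

Heun: k1 = f(s_n, p_n); k2 = f(s_n + h, p_n + h·k1); p_{n+1} = p_n + (h/2)·(k1 + k2).
s=0.400000, p=-0.580000:
  k1 = f(0.400000, -0.580000) = -0.077688
  k2 = f(0.730000, -0.605637) = 0.209149
  p ← -0.580000 + (0.33/2)·(-0.077688 + 0.209149) = -0.558309
s=0.730000, p=-0.558309:
  k1 = f(0.730000, -0.558309) = 0.287374
  k2 = f(1.060000, -0.463476) = 0.754970
  p ← -0.558309 + (0.33/2)·(0.287374 + 0.754970) = -0.386322
s=1.060000, p=-0.386322:
  k1 = f(1.060000, -0.386322) = 0.848072
  k2 = f(1.390000, -0.106458) = 1.373907
  p ← -0.386322 + (0.33/2)·(0.848072 + 1.373907) = -0.019696
p(1.39) ≈ -0.0197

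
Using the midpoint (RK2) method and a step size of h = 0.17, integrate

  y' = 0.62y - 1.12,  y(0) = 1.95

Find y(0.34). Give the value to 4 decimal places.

1.9836

Midpoint: k1 = f(t_n, y_n); k2 = f(t_n + h/2, y_n + (h/2)·k1); y_{n+1} = y_n + h·k2.
t=0.000000, y=1.950000:
  k1 = f(0.000000, 1.950000) = 0.089000
  k2 = f(0.085000, 1.957565) = 0.093690
  y ← 1.950000 + 0.17·0.093690 = 1.965927
t=0.170000, y=1.965927:
  k1 = f(0.170000, 1.965927) = 0.098875
  k2 = f(0.255000, 1.974332) = 0.104086
  y ← 1.965927 + 0.17·0.104086 = 1.983622
y(0.34) ≈ 1.9836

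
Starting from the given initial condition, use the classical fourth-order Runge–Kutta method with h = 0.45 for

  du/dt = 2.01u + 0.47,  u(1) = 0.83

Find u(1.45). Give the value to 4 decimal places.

2.3883

RK4: k1 = f(t_n, u_n); k2 = f(t_n + h/2, u_n + (h/2)·k1); k3 = f(t_n + h/2, u_n + (h/2)·k2); k4 = f(t_n + h, u_n + h·k3); u_{n+1} = u_n + (h/6)·(k1 + 2k2 + 2k3 + k4).
t=1.000000, u=0.830000:
  k1 = f(1.000000, 0.830000) = 2.138300
  k2 = f(1.225000, 1.311117) = 3.105346
  k3 = f(1.225000, 1.528703) = 3.542693
  k4 = f(1.450000, 2.424212) = 5.342666
  u ← 0.830000 + (0.45/6)·(k1 + 2k2 + 2k3 + k4) = 2.388278
u(1.45) ≈ 2.3883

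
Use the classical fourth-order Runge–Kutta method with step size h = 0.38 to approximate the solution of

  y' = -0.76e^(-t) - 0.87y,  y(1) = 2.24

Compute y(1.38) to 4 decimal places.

1.5350

RK4: k1 = f(t_n, y_n); k2 = f(t_n + h/2, y_n + (h/2)·k1); k3 = f(t_n + h/2, y_n + (h/2)·k2); k4 = f(t_n + h, y_n + h·k3); y_{n+1} = y_n + (h/6)·(k1 + 2k2 + 2k3 + k4).
t=1.000000, y=2.240000:
  k1 = f(1.000000, 2.240000) = -2.228388
  k2 = f(1.190000, 1.816606) = -1.811656
  k3 = f(1.190000, 1.895785) = -1.880541
  k4 = f(1.380000, 1.525394) = -1.518293
  y ← 2.240000 + (0.38/6)·(k1 + 2k2 + 2k3 + k4) = 1.535032
y(1.38) ≈ 1.5350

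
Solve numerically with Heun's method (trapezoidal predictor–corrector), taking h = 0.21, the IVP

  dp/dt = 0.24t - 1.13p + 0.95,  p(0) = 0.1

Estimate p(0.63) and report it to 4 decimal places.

0.5131

Heun: k1 = f(t_n, p_n); k2 = f(t_n + h, p_n + h·k1); p_{n+1} = p_n + (h/2)·(k1 + k2).
t=0.000000, p=0.100000:
  k1 = f(0.000000, 0.100000) = 0.837000
  k2 = f(0.210000, 0.275770) = 0.688780
  p ← 0.100000 + (0.21/2)·(0.837000 + 0.688780) = 0.260207
t=0.210000, p=0.260207:
  k1 = f(0.210000, 0.260207) = 0.706366
  k2 = f(0.420000, 0.408544) = 0.589146
  p ← 0.260207 + (0.21/2)·(0.706366 + 0.589146) = 0.396236
t=0.420000, p=0.396236:
  k1 = f(0.420000, 0.396236) = 0.603054
  k2 = f(0.630000, 0.522877) = 0.510349
  p ← 0.396236 + (0.21/2)·(0.603054 + 0.510349) = 0.513143
p(0.63) ≈ 0.5131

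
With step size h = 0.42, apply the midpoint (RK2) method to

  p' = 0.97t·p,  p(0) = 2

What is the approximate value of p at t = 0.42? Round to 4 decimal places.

2.1711

Midpoint: k1 = f(t_n, p_n); k2 = f(t_n + h/2, p_n + (h/2)·k1); p_{n+1} = p_n + h·k2.
t=0.000000, p=2.000000:
  k1 = f(0.000000, 2.000000) = 0.000000
  k2 = f(0.210000, 2.000000) = 0.407400
  p ← 2.000000 + 0.42·0.407400 = 2.171108
p(0.42) ≈ 2.1711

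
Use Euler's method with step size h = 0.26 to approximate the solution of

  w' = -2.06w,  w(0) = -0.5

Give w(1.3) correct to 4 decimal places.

-0.0108

Euler: w_{n+1} = w_n + h·f(s_n, w_n).
s=0.000000, w=-0.500000: f=1.030000 → w ← -0.500000 + 0.26·1.030000 = -0.232200
s=0.260000, w=-0.232200: f=0.478332 → w ← -0.232200 + 0.26·0.478332 = -0.107834
s=0.520000, w=-0.107834: f=0.222137 → w ← -0.107834 + 0.26·0.222137 = -0.050078
s=0.780000, w=-0.050078: f=0.103161 → w ← -0.050078 + 0.26·0.103161 = -0.023256
s=1.040000, w=-0.023256: f=0.047908 → w ← -0.023256 + 0.26·0.047908 = -0.010800
w(1.3) ≈ -0.0108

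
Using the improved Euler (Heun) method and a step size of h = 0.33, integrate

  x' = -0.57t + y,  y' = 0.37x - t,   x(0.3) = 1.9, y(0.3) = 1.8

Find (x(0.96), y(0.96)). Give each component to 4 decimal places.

Heun on (x,y): k1 = f(t_n, state_n); k2 = f(t_n + h, state_n + h·k1); state_{n+1} = state_n + (h/2)·(k1 + k2).
0.300000: (1.900000, 1.800000)
  k1 = (1.629000, 0.403000)
  predictor → (2.437570, 1.932990)
  k2 = (1.573890, 0.271901)
  → (2.428477, 1.911359)
0.630000: (2.428477, 1.911359)
  k1 = (1.552259, 0.268536)
  predictor → (2.940722, 1.999976)
  k2 = (1.452776, 0.128067)
  → (2.924308, 1.976798)
(x(0.96), y(0.96)) ≈ (2.9243, 1.9768)

2.9243, 1.9768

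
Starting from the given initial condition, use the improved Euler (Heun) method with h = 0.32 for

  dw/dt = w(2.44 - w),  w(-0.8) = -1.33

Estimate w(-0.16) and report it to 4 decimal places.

Heun: k1 = f(t_n, w_n); k2 = f(t_n + h, w_n + h·k1); w_{n+1} = w_n + (h/2)·(k1 + k2).
t=-0.800000, w=-1.330000:
  k1 = f(-0.800000, -1.330000) = -5.014100
  k2 = f(-0.480000, -2.934512) = -15.771570
  w ← -1.330000 + (0.32/2)·(-5.014100 + (-15.771570)) = -4.655707
t=-0.480000, w=-4.655707:
  k1 = f(-0.480000, -4.655707) = -33.035535
  k2 = f(-0.160000, -15.227078) = -269.017988
  w ← -4.655707 + (0.32/2)·(-33.035535 + (-269.017988)) = -52.984271
w(-0.16) ≈ -52.9843

-52.9843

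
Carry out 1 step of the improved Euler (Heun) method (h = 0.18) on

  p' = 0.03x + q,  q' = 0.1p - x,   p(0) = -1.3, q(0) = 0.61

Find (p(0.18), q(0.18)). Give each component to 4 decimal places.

-1.1918, 0.5714

Heun on (p,q): k1 = f(x_n, state_n); k2 = f(x_n + h, state_n + h·k1); state_{n+1} = state_n + (h/2)·(k1 + k2).
0.000000: (-1.300000, 0.610000)
  k1 = (0.610000, -0.130000)
  predictor → (-1.190200, 0.586600)
  k2 = (0.592000, -0.299020)
  → (-1.191820, 0.571388)
(p(0.18), q(0.18)) ≈ (-1.1918, 0.5714)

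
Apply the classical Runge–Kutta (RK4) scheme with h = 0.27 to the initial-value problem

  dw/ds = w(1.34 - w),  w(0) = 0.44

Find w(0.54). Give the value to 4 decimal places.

RK4: k1 = f(s_n, w_n); k2 = f(s_n + h/2, w_n + (h/2)·k1); k3 = f(s_n + h/2, w_n + (h/2)·k2); k4 = f(s_n + h, w_n + h·k3); w_{n+1} = w_n + (h/6)·(k1 + 2k2 + 2k3 + k4).
s=0.000000, w=0.440000:
  k1 = f(0.000000, 0.440000) = 0.396000
  k2 = f(0.135000, 0.493460) = 0.417734
  k3 = f(0.135000, 0.496394) = 0.418761
  k4 = f(0.270000, 0.553065) = 0.435226
  w ← 0.440000 + (0.27/6)·(k1 + 2k2 + 2k3 + k4) = 0.552690
s=0.270000, w=0.552690:
  k1 = f(0.270000, 0.552690) = 0.435138
  k2 = f(0.405000, 0.611433) = 0.445470
  k3 = f(0.405000, 0.612828) = 0.445631
  k4 = f(0.540000, 0.673010) = 0.448891
  w ← 0.552690 + (0.27/6)·(k1 + 2k2 + 2k3 + k4) = 0.672670
w(0.54) ≈ 0.6727

0.6727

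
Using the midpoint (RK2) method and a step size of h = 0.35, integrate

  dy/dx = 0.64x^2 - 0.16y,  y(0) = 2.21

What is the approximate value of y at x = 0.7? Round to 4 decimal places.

2.0434

Midpoint: k1 = f(x_n, y_n); k2 = f(x_n + h/2, y_n + (h/2)·k1); y_{n+1} = y_n + h·k2.
x=0.000000, y=2.210000:
  k1 = f(0.000000, 2.210000) = -0.353600
  k2 = f(0.175000, 2.148120) = -0.324099
  y ← 2.210000 + 0.35·(-0.324099) = 2.096565
x=0.350000, y=2.096565:
  k1 = f(0.350000, 2.096565) = -0.257050
  k2 = f(0.525000, 2.051581) = -0.151853
  y ← 2.096565 + 0.35·(-0.151853) = 2.043417
y(0.7) ≈ 2.0434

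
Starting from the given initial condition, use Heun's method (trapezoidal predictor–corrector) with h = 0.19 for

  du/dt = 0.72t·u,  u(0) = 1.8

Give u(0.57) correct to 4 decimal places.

Heun: k1 = f(t_n, u_n); k2 = f(t_n + h, u_n + h·k1); u_{n+1} = u_n + (h/2)·(k1 + k2).
t=0.000000, u=1.800000:
  k1 = f(0.000000, 1.800000) = 0.000000
  k2 = f(0.190000, 1.800000) = 0.246240
  u ← 1.800000 + (0.19/2)·(0.000000 + 0.246240) = 1.823393
t=0.190000, u=1.823393:
  k1 = f(0.190000, 1.823393) = 0.249440
  k2 = f(0.380000, 1.870786) = 0.511847
  u ← 1.823393 + (0.19/2)·(0.249440 + 0.511847) = 1.895715
t=0.380000, u=1.895715:
  k1 = f(0.380000, 1.895715) = 0.518668
  k2 = f(0.570000, 1.994262) = 0.818445
  u ← 1.895715 + (0.19/2)·(0.518668 + 0.818445) = 2.022741
u(0.57) ≈ 2.0227

2.0227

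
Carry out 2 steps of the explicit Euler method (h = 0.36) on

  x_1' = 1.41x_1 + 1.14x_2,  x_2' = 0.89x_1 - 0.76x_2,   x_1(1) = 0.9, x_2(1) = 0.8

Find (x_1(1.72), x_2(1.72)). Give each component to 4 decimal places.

2.8974, 1.1715

Euler on (x_1,x_2): x_1_{n+1} = x_1_n + h·x_1', x_2_{n+1} = x_2_n + h·x_2'.
1.000000: (0.900000, 0.800000); f=(2.181000, 0.193000) → (1.685160, 0.869480)
1.360000: (1.685160, 0.869480); f=(3.367283, 0.838988) → (2.897382, 1.171516)
(x_1(1.72), x_2(1.72)) ≈ (2.8974, 1.1715)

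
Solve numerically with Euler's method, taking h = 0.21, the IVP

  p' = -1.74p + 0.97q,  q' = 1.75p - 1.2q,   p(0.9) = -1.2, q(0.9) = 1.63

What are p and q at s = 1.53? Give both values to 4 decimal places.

0.0141, 0.2755

Euler on (p,q): p_{n+1} = p_n + h·p', q_{n+1} = q_n + h·q'.
0.900000: (-1.200000, 1.630000); f=(3.669100, -4.056000) → (-0.429489, 0.778240)
1.110000: (-0.429489, 0.778240); f=(1.502204, -1.685494) → (-0.114026, 0.424286)
1.320000: (-0.114026, 0.424286); f=(0.609963, -0.708689) → (0.014066, 0.275462)
(p(1.53), q(1.53)) ≈ (0.0141, 0.2755)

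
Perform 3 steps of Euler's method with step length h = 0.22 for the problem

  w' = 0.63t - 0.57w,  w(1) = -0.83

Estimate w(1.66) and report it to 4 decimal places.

Euler: w_{n+1} = w_n + h·f(t_n, w_n).
t=1.000000, w=-0.830000: f=1.103100 → w ← -0.830000 + 0.22·1.103100 = -0.587318
t=1.220000, w=-0.587318: f=1.103371 → w ← -0.587318 + 0.22·1.103371 = -0.344576
t=1.440000, w=-0.344576: f=1.103609 → w ← -0.344576 + 0.22·1.103609 = -0.101782
w(1.66) ≈ -0.1018

-0.1018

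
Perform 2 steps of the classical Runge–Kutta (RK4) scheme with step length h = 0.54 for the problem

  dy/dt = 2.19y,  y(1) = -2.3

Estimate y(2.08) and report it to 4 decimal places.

-24.1299

RK4: k1 = f(t_n, y_n); k2 = f(t_n + h/2, y_n + (h/2)·k1); k3 = f(t_n + h/2, y_n + (h/2)·k2); k4 = f(t_n + h, y_n + h·k3); y_{n+1} = y_n + (h/6)·(k1 + 2k2 + 2k3 + k4).
t=1.000000, y=-2.300000:
  k1 = f(1.000000, -2.300000) = -5.037000
  k2 = f(1.270000, -3.659990) = -8.015378
  k3 = f(1.270000, -4.464152) = -9.776493
  k4 = f(1.540000, -7.579306) = -16.598681
  y ← -2.300000 + (0.54/6)·(k1 + 2k2 + 2k3 + k4) = -7.449748
t=1.540000, y=-7.449748:
  k1 = f(1.540000, -7.449748) = -16.314948
  k2 = f(1.810000, -11.854784) = -25.961977
  k3 = f(1.810000, -14.459482) = -31.666265
  k4 = f(2.080000, -24.549531) = -53.763474
  y ← -7.449748 + (0.54/6)·(k1 + 2k2 + 2k3 + k4) = -24.129890
y(2.08) ≈ -24.1299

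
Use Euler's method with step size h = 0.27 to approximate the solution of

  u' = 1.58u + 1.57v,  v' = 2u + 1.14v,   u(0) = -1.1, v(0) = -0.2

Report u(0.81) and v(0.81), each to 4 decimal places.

-4.7366, -4.1015

Euler on (u,v): u_{n+1} = u_n + h·u', v_{n+1} = v_n + h·v'.
0.000000: (-1.100000, -0.200000); f=(-2.052000, -2.428000) → (-1.654040, -0.855560)
0.270000: (-1.654040, -0.855560); f=(-3.956612, -4.283418) → (-2.722325, -2.012083)
0.540000: (-2.722325, -2.012083); f=(-7.460244, -7.738425) → (-4.736591, -4.101458)
(u(0.81), v(0.81)) ≈ (-4.7366, -4.1015)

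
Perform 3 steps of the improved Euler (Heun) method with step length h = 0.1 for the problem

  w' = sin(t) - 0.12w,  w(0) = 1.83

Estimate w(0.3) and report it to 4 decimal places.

Heun: k1 = f(t_n, w_n); k2 = f(t_n + h, w_n + h·k1); w_{n+1} = w_n + (h/2)·(k1 + k2).
t=0.000000, w=1.830000:
  k1 = f(0.000000, 1.830000) = -0.219600
  k2 = f(0.100000, 1.808040) = -0.117131
  w ← 1.830000 + (0.1/2)·(-0.219600 + (-0.117131)) = 1.813163
t=0.100000, w=1.813163:
  k1 = f(0.100000, 1.813163) = -0.117746
  k2 = f(0.200000, 1.801389) = -0.017497
  w ← 1.813163 + (0.1/2)·(-0.117746 + (-0.017497)) = 1.806401
t=0.200000, w=1.806401:
  k1 = f(0.200000, 1.806401) = -0.018099
  k2 = f(0.300000, 1.804591) = 0.078969
  w ← 1.806401 + (0.1/2)·(-0.018099 + 0.078969) = 1.809445
w(0.3) ≈ 1.8094

1.8094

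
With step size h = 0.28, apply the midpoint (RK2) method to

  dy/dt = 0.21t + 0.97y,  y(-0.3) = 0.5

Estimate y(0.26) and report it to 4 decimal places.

Midpoint: k1 = f(t_n, y_n); k2 = f(t_n + h/2, y_n + (h/2)·k1); y_{n+1} = y_n + h·k2.
t=-0.300000, y=0.500000:
  k1 = f(-0.300000, 0.500000) = 0.422000
  k2 = f(-0.160000, 0.559080) = 0.508708
  y ← 0.500000 + 0.28·0.508708 = 0.642438
t=-0.020000, y=0.642438:
  k1 = f(-0.020000, 0.642438) = 0.618965
  k2 = f(0.120000, 0.729093) = 0.732420
  y ← 0.642438 + 0.28·0.732420 = 0.847516
y(0.26) ≈ 0.8475

0.8475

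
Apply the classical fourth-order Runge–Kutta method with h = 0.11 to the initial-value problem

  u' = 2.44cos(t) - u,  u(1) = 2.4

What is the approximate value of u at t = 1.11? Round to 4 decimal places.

2.2751

RK4: k1 = f(t_n, u_n); k2 = f(t_n + h/2, u_n + (h/2)·k1); k3 = f(t_n + h/2, u_n + (h/2)·k2); k4 = f(t_n + h, u_n + h·k3); u_{n+1} = u_n + (h/6)·(k1 + 2k2 + 2k3 + k4).
t=1.000000, u=2.400000:
  k1 = f(1.000000, 2.400000) = -1.081662
  k2 = f(1.055000, 2.340509) = -1.137033
  k3 = f(1.055000, 2.337463) = -1.133988
  k4 = f(1.110000, 2.275261) = -1.190287
  u ← 2.400000 + (0.11/6)·(k1 + 2k2 + 2k3 + k4) = 2.275077
u(1.11) ≈ 2.2751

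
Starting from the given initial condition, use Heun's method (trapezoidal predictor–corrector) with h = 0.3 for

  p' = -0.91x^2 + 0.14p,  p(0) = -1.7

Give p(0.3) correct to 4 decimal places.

-1.7852

Heun: k1 = f(x_n, p_n); k2 = f(x_n + h, p_n + h·k1); p_{n+1} = p_n + (h/2)·(k1 + k2).
x=0.000000, p=-1.700000:
  k1 = f(0.000000, -1.700000) = -0.238000
  k2 = f(0.300000, -1.771400) = -0.329896
  p ← -1.700000 + (0.3/2)·(-0.238000 + (-0.329896)) = -1.785184
p(0.3) ≈ -1.7852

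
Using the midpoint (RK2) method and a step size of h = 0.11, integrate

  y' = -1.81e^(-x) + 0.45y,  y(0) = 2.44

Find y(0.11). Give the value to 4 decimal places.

Midpoint: k1 = f(x_n, y_n); k2 = f(x_n + h/2, y_n + (h/2)·k1); y_{n+1} = y_n + h·k2.
x=0.000000, y=2.440000:
  k1 = f(0.000000, 2.440000) = -0.712000
  k2 = f(0.055000, 2.400840) = -0.632760
  y ← 2.440000 + 0.11·(-0.632760) = 2.370396
y(0.11) ≈ 2.3704

2.3704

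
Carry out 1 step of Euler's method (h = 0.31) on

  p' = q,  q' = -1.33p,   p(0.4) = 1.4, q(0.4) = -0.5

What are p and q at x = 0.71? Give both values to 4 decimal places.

Euler on (p,q): p_{n+1} = p_n + h·p', q_{n+1} = q_n + h·q'.
0.400000: (1.400000, -0.500000); f=(-0.500000, -1.862000) → (1.245000, -1.077220)
(p(0.71), q(0.71)) ≈ (1.2450, -1.0772)

1.2450, -1.0772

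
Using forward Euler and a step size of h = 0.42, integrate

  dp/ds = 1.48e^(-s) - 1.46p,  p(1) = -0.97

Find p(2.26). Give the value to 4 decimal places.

0.1349

Euler: p_{n+1} = p_n + h·f(s_n, p_n).
s=1.000000, p=-0.970000: f=1.960662 → p ← -0.970000 + 0.42·1.960662 = -0.146522
s=1.420000, p=-0.146522: f=0.571659 → p ← -0.146522 + 0.42·0.571659 = 0.093575
s=1.840000, p=0.093575: f=0.098431 → p ← 0.093575 + 0.42·0.098431 = 0.134916
p(2.26) ≈ 0.1349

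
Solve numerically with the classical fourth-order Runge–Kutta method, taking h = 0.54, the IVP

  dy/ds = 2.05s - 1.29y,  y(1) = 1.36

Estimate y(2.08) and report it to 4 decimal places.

RK4: k1 = f(s_n, y_n); k2 = f(s_n + h/2, y_n + (h/2)·k1); k3 = f(s_n + h/2, y_n + (h/2)·k2); k4 = f(s_n + h, y_n + h·k3); y_{n+1} = y_n + (h/6)·(k1 + 2k2 + 2k3 + k4).
s=1.000000, y=1.360000:
  k1 = f(1.000000, 1.360000) = 0.295600
  k2 = f(1.270000, 1.439812) = 0.746143
  k3 = f(1.270000, 1.561458) = 0.589219
  k4 = f(1.540000, 1.678178) = 0.992150
  y ← 1.360000 + (0.54/6)·(k1 + 2k2 + 2k3 + k4) = 1.716263
s=1.540000, y=1.716263:
  k1 = f(1.540000, 1.716263) = 0.943021
  k2 = f(1.810000, 1.970878) = 1.168067
  k3 = f(1.810000, 2.031641) = 1.089684
  k4 = f(2.080000, 2.304692) = 1.290948
  y ← 1.716263 + (0.54/6)·(k1 + 2k2 + 2k3 + k4) = 2.323715
y(2.08) ≈ 2.3237

2.3237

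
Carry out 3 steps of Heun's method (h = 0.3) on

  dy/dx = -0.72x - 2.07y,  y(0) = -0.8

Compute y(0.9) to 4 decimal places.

Heun: k1 = f(x_n, y_n); k2 = f(x_n + h, y_n + h·k1); y_{n+1} = y_n + (h/2)·(k1 + k2).
x=0.000000, y=-0.800000:
  k1 = f(0.000000, -0.800000) = 1.656000
  k2 = f(0.300000, -0.303200) = 0.411624
  y ← -0.800000 + (0.3/2)·(1.656000 + 0.411624) = -0.489856
x=0.300000, y=-0.489856:
  k1 = f(0.300000, -0.489856) = 0.798003
  k2 = f(0.600000, -0.250456) = 0.086443
  y ← -0.489856 + (0.3/2)·(0.798003 + 0.086443) = -0.357190
x=0.600000, y=-0.357190:
  k1 = f(0.600000, -0.357190) = 0.307382
  k2 = f(0.900000, -0.264975) = -0.099502
  y ← -0.357190 + (0.3/2)·(0.307382 + (-0.099502)) = -0.326007
y(0.9) ≈ -0.3260

-0.3260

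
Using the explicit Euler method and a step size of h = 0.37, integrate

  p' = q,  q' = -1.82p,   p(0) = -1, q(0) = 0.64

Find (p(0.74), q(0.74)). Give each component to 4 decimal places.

-0.2772, 1.8273

Euler on (p,q): p_{n+1} = p_n + h·p', q_{n+1} = q_n + h·q'.
0.000000: (-1.000000, 0.640000); f=(0.640000, 1.820000) → (-0.763200, 1.313400)
0.370000: (-0.763200, 1.313400); f=(1.313400, 1.389024) → (-0.277242, 1.827339)
(p(0.74), q(0.74)) ≈ (-0.2772, 1.8273)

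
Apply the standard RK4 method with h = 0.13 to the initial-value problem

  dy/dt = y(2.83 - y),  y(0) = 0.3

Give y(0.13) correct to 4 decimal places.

RK4: k1 = f(t_n, y_n); k2 = f(t_n + h/2, y_n + (h/2)·k1); k3 = f(t_n + h/2, y_n + (h/2)·k2); k4 = f(t_n + h, y_n + h·k3); y_{n+1} = y_n + (h/6)·(k1 + 2k2 + 2k3 + k4).
t=0.000000, y=0.300000:
  k1 = f(0.000000, 0.300000) = 0.759000
  k2 = f(0.065000, 0.349335) = 0.866583
  k3 = f(0.065000, 0.356328) = 0.881438
  k4 = f(0.130000, 0.414587) = 1.001399
  y ← 0.300000 + (0.13/6)·(k1 + 2k2 + 2k3 + k4) = 0.413890
y(0.13) ≈ 0.4139

0.4139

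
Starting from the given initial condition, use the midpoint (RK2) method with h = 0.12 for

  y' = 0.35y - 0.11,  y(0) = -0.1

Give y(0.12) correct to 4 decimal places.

-0.1178

Midpoint: k1 = f(t_n, y_n); k2 = f(t_n + h/2, y_n + (h/2)·k1); y_{n+1} = y_n + h·k2.
t=0.000000, y=-0.100000:
  k1 = f(0.000000, -0.100000) = -0.145000
  k2 = f(0.060000, -0.108700) = -0.148045
  y ← -0.100000 + 0.12·(-0.148045) = -0.117765
y(0.12) ≈ -0.1178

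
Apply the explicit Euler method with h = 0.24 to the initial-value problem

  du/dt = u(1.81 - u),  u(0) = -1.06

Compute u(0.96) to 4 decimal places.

Euler: u_{n+1} = u_n + h·f(t_n, u_n).
t=0.000000, u=-1.060000: f=-3.042200 → u ← -1.060000 + 0.24·(-3.042200) = -1.790128
t=0.240000, u=-1.790128: f=-6.444690 → u ← -1.790128 + 0.24·(-6.444690) = -3.336854
t=0.480000, u=-3.336854: f=-17.174297 → u ← -3.336854 + 0.24·(-17.174297) = -7.458685
t=0.720000, u=-7.458685: f=-69.132199 → u ← -7.458685 + 0.24·(-69.132199) = -24.050413
u(0.96) ≈ -24.0504

-24.0504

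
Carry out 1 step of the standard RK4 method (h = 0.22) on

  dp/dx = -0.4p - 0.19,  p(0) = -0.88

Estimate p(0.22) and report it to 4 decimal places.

-0.8459

RK4: k1 = f(x_n, p_n); k2 = f(x_n + h/2, p_n + (h/2)·k1); k3 = f(x_n + h/2, p_n + (h/2)·k2); k4 = f(x_n + h, p_n + h·k3); p_{n+1} = p_n + (h/6)·(k1 + 2k2 + 2k3 + k4).
x=0.000000, p=-0.880000:
  k1 = f(0.000000, -0.880000) = 0.162000
  k2 = f(0.110000, -0.862180) = 0.154872
  k3 = f(0.110000, -0.862964) = 0.155186
  k4 = f(0.220000, -0.845859) = 0.148344
  p ← -0.880000 + (0.22/6)·(k1 + 2k2 + 2k3 + k4) = -0.845883
p(0.22) ≈ -0.8459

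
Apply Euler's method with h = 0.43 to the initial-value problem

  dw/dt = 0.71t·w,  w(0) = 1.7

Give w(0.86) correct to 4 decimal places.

1.9232

Euler: w_{n+1} = w_n + h·f(t_n, w_n).
t=0.000000, w=1.700000: f=0.000000 → w ← 1.700000 + 0.43·0.000000 = 1.700000
t=0.430000, w=1.700000: f=0.519010 → w ← 1.700000 + 0.43·0.519010 = 1.923174
w(0.86) ≈ 1.9232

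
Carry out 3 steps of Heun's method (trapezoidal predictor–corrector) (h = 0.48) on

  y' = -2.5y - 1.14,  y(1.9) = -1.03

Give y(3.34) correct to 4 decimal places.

Heun: k1 = f(t_n, y_n); k2 = f(t_n + h, y_n + h·k1); y_{n+1} = y_n + (h/2)·(k1 + k2).
t=1.900000, y=-1.030000:
  k1 = f(1.900000, -1.030000) = 1.435000
  k2 = f(2.380000, -0.341200) = -0.287000
  y ← -1.030000 + (0.48/2)·(1.435000 + (-0.287000)) = -0.754480
t=2.380000, y=-0.754480:
  k1 = f(2.380000, -0.754480) = 0.746200
  k2 = f(2.860000, -0.396304) = -0.149240
  y ← -0.754480 + (0.48/2)·(0.746200 + (-0.149240)) = -0.611210
t=2.860000, y=-0.611210:
  k1 = f(2.860000, -0.611210) = 0.388024
  k2 = f(3.340000, -0.424958) = -0.077605
  y ← -0.611210 + (0.48/2)·(0.388024 + (-0.077605)) = -0.536709
y(3.34) ≈ -0.5367

-0.5367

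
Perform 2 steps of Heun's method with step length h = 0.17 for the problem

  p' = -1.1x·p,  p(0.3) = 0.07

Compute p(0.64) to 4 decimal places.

Heun: k1 = f(x_n, p_n); k2 = f(x_n + h, p_n + h·k1); p_{n+1} = p_n + (h/2)·(k1 + k2).
x=0.300000, p=0.070000:
  k1 = f(0.300000, 0.070000) = -0.023100
  k2 = f(0.470000, 0.066073) = -0.034160
  p ← 0.070000 + (0.17/2)·(-0.023100 + (-0.034160)) = 0.065133
x=0.470000, p=0.065133:
  k1 = f(0.470000, 0.065133) = -0.033674
  k2 = f(0.640000, 0.059408) = -0.041824
  p ← 0.065133 + (0.17/2)·(-0.033674 + (-0.041824)) = 0.058716
p(0.64) ≈ 0.0587

0.0587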